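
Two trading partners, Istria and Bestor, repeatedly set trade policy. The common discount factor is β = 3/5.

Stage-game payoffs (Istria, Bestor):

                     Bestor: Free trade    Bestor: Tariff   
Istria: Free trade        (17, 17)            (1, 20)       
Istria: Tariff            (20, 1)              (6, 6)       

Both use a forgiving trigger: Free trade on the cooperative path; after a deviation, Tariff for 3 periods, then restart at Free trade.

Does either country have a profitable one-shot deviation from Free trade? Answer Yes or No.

No

A one-shot deviation gives 20 now, then 6 for 3 periods, then back to 17.
Gain from deviating: (20−17) today; loss: (17−6) in each of the next 3 periods.
No-deviation condition: (17−6)(β+…+β^3) ≥ 20−17, i.e. β+…+β^3 ≥ 3/11.
At β = 3/5: β+…+β^3 = 1.1760 ≥ 0.2727.
So cooperation is sustainable.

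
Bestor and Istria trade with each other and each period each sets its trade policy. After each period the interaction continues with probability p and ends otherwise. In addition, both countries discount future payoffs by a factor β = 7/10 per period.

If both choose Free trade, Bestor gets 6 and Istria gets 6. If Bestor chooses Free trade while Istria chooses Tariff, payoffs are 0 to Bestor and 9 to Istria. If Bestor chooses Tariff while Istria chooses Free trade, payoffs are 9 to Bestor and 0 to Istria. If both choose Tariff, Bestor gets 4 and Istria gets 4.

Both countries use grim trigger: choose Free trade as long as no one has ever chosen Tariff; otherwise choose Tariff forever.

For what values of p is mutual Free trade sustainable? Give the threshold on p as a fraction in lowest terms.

6/7

Expected continuation weight on next period's payoff is β·p = 7/10·p, which plays the role of the discount factor.
Cooperation requires 7/10·p ≥ (9−6)/(9−4) = 3/5, hence p ≥ 6/7.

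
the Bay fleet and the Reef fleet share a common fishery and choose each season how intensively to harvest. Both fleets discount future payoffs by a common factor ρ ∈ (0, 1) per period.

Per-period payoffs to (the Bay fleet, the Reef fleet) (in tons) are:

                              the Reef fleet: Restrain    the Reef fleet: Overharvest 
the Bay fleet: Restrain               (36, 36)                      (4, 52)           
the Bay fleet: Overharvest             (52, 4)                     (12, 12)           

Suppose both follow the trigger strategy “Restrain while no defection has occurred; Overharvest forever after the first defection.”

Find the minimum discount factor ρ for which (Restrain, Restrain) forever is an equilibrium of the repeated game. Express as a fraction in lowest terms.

36/(1−ρ) ≥ 52 + 12ρ/(1−ρ)
36 ≥ 52 − 40ρ
ρ ≥ 16/40 = 2/5.

2/5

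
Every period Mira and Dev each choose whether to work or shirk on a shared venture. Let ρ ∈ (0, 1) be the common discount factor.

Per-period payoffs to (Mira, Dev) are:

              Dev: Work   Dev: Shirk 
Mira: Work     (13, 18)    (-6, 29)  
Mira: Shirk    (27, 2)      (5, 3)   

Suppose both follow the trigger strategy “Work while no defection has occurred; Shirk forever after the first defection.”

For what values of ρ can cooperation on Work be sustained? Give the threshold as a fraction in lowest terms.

7/11

Mira: cooperation gives 13 each period; deviation gives 27 once then 5 forever.
  13/(1−ρ) ≥ 27 + 5ρ/(1−ρ) ⇒ ρ ≥ 14/22 = 7/11.
Dev: cooperation gives 18 each period; deviation gives 29 once then 3 forever.
  ρ ≥ 11/26.
Both must hold, so the binding constraint is Mira's: ρ ≥ 7/11.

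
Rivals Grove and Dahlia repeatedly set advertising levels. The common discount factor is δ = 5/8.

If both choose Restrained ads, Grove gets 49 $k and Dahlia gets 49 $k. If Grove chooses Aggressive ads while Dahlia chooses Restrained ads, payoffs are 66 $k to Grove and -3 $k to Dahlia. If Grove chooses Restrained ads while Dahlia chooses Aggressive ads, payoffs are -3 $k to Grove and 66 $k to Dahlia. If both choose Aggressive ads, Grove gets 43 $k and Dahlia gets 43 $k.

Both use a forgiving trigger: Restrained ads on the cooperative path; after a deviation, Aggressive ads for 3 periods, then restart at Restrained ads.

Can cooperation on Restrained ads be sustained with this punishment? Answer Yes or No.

No

Comparing payoff streams over the 4 periods until play realigns: cooperate → 49(1+δ+…+δ^3); deviate → 66 + 43(δ+…+δ^3).
Cooperation is sustained iff (49−43)(δ+…+δ^3) ≥ 66−49.
δ+…+δ^3 = 5/8·(1−(5/8)^3)/(1−5/8) = 1.2598, and (66−49)/(49−43) = 2.8333.
1.2598 < 2.8333, so cooperation is not sustainable.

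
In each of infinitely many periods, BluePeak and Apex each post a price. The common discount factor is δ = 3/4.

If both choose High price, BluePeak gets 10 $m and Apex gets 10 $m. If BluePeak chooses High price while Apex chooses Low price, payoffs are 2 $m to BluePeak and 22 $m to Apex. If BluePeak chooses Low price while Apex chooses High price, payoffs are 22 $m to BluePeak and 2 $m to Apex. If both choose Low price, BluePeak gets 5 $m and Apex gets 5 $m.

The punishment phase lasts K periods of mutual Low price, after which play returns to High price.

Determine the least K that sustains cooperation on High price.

6

IC: δ(1−δ^K)/(1−δ) ≥ (22−10)/(10−5) = 12/5.
With δ = 3/4: need 1 − δ^K ≥ 12/5·(1−3/4)/(3/4), i.e. δ^K ≤ 0.2000.
Since (3/4)^5 = 0.2373 and (3/4)^6 = 0.1780, the smallest such K is 6.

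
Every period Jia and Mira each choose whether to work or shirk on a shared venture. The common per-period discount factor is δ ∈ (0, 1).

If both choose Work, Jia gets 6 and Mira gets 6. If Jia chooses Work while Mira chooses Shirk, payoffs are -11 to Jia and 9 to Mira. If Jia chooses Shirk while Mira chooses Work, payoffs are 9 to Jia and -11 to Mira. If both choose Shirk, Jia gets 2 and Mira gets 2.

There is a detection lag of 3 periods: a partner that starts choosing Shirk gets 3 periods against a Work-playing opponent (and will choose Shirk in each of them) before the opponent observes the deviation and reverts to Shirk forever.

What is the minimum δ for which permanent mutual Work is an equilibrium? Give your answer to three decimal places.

The best deviation is to choose Shirk for all 3 undetected periods, earning 9 each, then 2 forever once detected.
Deviation value: 9(1−δ^3)/(1−δ) + 2δ^3/(1−δ); cooperation value: 6/(1−δ).
IC: 6 ≥ 9(1−δ^3) + 2δ^3 = 9 − 7δ^3.
So δ^3 ≥ 3/7, giving δ ≥ (3/7)^(1/3) ≈ 0.754.

0.754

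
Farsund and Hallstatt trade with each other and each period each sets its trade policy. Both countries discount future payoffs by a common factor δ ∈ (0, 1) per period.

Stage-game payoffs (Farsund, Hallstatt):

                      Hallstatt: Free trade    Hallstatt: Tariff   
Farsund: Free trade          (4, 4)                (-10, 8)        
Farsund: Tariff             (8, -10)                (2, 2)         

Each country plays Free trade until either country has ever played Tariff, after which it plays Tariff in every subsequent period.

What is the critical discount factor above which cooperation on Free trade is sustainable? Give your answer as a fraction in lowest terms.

Under grim trigger the critical discount factor is (T−C)/(T−P) with T = 8, C = 4, P = 2.
δ* = (8−4)/(8−2) = 4/6 = 2/3.

2/3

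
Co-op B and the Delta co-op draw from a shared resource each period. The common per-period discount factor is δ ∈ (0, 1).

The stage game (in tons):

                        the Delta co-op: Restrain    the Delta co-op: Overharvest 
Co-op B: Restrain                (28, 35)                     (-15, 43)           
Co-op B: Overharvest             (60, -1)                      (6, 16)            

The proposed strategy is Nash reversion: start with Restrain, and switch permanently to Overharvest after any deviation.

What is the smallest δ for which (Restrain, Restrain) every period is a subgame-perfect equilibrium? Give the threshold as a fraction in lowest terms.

For Co-op B: deviation gain 60−28 = 32, per-period punishment loss 28−6 = 22. IC gives δ ≥ 32/54 = 16/27.
For the Delta co-op: gain 8, loss 19 per period, so δ ≥ 8/27.
The tighter constraint is Co-op B's, so cooperation needs δ ≥ 16/27.

16/27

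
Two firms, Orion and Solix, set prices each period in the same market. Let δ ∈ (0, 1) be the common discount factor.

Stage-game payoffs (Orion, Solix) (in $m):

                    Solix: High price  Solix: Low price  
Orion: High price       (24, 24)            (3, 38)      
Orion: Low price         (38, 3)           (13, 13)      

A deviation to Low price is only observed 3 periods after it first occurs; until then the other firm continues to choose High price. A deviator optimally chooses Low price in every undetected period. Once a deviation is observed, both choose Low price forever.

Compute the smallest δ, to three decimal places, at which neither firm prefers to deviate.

A deviator earns 38 for 3 periods, then 13 forever; cooperating earns 24 forever. Multiplying the IC by (1−δ):
24 ≥ 38(1−δ^3) + 13δ^3, so 25·δ^3 ≥ 14 and δ^3 ≥ 14/25.
δ ≥ (14/25)^(1/3) ≈ 0.824.

0.824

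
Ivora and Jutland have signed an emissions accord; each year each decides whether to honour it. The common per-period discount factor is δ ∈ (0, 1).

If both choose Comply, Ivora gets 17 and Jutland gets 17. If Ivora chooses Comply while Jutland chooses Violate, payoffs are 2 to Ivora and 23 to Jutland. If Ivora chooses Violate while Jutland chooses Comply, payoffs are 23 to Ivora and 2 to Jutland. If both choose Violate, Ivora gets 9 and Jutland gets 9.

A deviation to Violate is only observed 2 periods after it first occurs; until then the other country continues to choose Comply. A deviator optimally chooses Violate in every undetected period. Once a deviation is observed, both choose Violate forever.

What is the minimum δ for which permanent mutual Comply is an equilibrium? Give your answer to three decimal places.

0.655

The best deviation is to choose Violate for all 2 undetected periods, earning 23 each, then 9 forever once detected.
Deviation value: 23(1−δ^2)/(1−δ) + 9δ^2/(1−δ); cooperation value: 17/(1−δ).
IC: 17 ≥ 23(1−δ^2) + 9δ^2 = 23 − 14δ^2.
So δ^2 ≥ 6/14 = 3/7, giving δ ≥ (3/7)^(1/2) ≈ 0.655.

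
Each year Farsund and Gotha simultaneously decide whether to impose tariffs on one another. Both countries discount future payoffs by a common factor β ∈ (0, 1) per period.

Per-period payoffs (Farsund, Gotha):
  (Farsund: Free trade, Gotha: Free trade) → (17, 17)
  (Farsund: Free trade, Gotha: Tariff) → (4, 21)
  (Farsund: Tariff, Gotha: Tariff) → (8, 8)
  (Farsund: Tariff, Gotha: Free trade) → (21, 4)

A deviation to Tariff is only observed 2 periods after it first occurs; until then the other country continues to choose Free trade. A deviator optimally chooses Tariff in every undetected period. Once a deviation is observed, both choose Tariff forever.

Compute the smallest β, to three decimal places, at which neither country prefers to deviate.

0.555

Deviating for the 2 undetected periods gains 21−17 = 4 per period over cooperation, then loses 17−8 = 9 per period forever once punishment starts.
Gain: 4(1 + β + … + β^1); loss: 9·β^2/(1−β).
No profitable deviation ⇔ 4(1−β^2) ≤ 9·β^2, i.e. β^2 ≥ 4/(4+9) = 4/13.
Hence β ≥ (4/13)^(1/2) ≈ 0.555.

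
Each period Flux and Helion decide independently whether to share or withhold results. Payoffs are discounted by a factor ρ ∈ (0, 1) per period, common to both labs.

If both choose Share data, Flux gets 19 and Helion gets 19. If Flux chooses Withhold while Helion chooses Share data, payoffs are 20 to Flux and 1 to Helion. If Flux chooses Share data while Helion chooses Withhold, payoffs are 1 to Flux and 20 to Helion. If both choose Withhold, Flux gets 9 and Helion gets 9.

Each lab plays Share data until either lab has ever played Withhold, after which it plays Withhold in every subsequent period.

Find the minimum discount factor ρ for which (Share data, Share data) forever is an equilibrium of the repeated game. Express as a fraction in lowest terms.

1/11

Under grim trigger the critical discount factor is (T−C)/(T−P) with T = 20, C = 19, P = 9.
ρ* = (20−19)/(20−9) = 1/11.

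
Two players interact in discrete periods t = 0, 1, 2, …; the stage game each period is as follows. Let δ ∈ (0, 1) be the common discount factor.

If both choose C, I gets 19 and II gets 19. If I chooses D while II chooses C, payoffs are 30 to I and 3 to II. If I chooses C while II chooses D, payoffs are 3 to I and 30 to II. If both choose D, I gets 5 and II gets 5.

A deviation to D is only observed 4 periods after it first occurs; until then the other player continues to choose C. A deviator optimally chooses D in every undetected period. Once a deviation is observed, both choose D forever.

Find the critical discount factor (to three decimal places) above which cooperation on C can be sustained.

0.814

A deviator earns 30 for 4 periods, then 5 forever; cooperating earns 19 forever. Multiplying the IC by (1−δ):
19 ≥ 30(1−δ^4) + 5δ^4, so 25·δ^4 ≥ 11 and δ^4 ≥ 11/25.
δ ≥ (11/25)^(1/4) ≈ 0.814.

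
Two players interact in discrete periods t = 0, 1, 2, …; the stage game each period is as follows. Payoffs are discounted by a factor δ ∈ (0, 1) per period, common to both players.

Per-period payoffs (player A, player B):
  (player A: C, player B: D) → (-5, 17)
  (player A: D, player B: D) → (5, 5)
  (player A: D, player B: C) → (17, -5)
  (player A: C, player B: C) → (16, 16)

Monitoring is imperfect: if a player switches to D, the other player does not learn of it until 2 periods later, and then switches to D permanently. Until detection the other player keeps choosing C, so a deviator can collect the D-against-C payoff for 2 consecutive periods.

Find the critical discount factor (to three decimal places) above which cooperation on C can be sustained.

0.289

A deviator earns 17 for 2 periods, then 5 forever; cooperating earns 16 forever. Multiplying the IC by (1−δ):
16 ≥ 17(1−δ^2) + 5δ^2, so 12·δ^2 ≥ 1 and δ^2 ≥ 1/12.
δ ≥ (1/12)^(1/2) ≈ 0.289.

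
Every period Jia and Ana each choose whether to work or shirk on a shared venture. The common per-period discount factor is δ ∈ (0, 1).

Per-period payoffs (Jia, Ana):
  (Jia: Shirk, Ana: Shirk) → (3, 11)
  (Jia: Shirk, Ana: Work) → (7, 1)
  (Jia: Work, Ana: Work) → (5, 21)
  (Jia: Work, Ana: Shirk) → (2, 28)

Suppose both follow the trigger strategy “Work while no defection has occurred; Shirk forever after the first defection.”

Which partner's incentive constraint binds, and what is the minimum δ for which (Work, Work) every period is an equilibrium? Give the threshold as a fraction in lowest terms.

Jia; δ ≥ 1/2

Jia: cooperation gives 5 each period; deviation gives 7 once then 3 forever.
  5/(1−δ) ≥ 7 + 3δ/(1−δ) ⇒ δ ≥ 2/4 = 1/2.
Ana: cooperation gives 21 each period; deviation gives 28 once then 11 forever.
  δ ≥ 7/17.
Both must hold, so the binding constraint is Jia's: δ ≥ 1/2.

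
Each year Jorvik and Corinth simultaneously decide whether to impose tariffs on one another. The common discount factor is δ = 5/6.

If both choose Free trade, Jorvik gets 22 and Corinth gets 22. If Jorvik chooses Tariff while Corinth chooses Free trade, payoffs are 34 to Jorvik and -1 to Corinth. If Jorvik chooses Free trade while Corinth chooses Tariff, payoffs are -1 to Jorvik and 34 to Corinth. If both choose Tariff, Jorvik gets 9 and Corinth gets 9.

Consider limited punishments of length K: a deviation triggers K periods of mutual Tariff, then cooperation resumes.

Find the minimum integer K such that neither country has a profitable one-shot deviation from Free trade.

2

Need Σ_{k=1}^{K} δ^k ≥ (34−22)/(22−9) = 0.9231 at δ = 5/6.
At K = 1 the sum is 0.8333 < 0.9231; at K = 2 it is 1.5278 ≥ 0.9231.
So the minimum punishment length is K = 2.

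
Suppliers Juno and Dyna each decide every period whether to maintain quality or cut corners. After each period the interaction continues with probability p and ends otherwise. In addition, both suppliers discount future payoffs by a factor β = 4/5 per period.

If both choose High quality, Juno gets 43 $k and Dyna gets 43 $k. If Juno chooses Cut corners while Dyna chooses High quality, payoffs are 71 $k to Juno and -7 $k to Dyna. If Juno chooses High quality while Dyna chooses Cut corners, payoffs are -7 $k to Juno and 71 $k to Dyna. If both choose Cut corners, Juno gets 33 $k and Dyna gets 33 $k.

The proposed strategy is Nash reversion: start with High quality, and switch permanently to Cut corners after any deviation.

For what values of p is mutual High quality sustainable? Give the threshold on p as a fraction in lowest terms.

With continuation probability p and discount β, the effective per-period discount factor is βp.
Grim-trigger IC: βp ≥ (71−43)/(71−33) = 14/19.
So p ≥ (14/19)/(4/5) = 35/38.

35/38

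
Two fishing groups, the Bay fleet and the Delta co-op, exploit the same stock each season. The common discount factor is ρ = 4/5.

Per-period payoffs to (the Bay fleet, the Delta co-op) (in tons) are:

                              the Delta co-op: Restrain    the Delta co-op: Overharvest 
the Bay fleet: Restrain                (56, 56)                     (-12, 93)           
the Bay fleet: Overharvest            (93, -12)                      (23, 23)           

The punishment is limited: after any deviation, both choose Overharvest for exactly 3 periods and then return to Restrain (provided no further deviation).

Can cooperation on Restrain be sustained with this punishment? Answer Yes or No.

Yes

Comparing payoff streams over the 4 periods until play realigns: cooperate → 56(1+ρ+…+ρ^3); deviate → 93 + 23(ρ+…+ρ^3).
Cooperation is sustained iff (56−23)(ρ+…+ρ^3) ≥ 93−56.
ρ+…+ρ^3 = 4/5·(1−(4/5)^3)/(1−4/5) = 1.9520, and (93−56)/(56−23) = 1.1212.
1.9520 ≥ 1.1212, so cooperation is sustainable.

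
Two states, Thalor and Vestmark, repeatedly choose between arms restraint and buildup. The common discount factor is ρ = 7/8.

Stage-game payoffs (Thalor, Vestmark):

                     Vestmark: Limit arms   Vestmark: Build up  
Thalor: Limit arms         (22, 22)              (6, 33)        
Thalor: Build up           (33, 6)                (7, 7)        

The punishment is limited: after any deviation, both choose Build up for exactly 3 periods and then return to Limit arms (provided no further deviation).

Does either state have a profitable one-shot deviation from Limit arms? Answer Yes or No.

Comparing payoff streams over the 4 periods until play realigns: cooperate → 22(1+ρ+…+ρ^3); deviate → 33 + 7(ρ+…+ρ^3).
Cooperation is sustained iff (22−7)(ρ+…+ρ^3) ≥ 33−22.
ρ+…+ρ^3 = 7/8·(1−(7/8)^3)/(1−7/8) = 2.3105, and (33−22)/(22−7) = 0.7333.
2.3105 ≥ 0.7333, so cooperation is sustainable.

No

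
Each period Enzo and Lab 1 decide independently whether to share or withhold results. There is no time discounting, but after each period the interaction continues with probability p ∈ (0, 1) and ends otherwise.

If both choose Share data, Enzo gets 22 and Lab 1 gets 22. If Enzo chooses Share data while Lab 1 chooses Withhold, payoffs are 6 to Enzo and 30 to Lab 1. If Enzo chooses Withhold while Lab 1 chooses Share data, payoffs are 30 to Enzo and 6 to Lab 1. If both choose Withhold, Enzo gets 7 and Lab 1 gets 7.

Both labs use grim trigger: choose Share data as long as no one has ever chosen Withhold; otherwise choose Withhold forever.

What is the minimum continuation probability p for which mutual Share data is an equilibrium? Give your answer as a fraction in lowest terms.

Expected cooperation value is 22 + p·22 + p²·22 + … = 22/(1−p); deviation gives 30 + p·7/(1−p).
22 ≥ 30(1−p) + 7p ⇒ 23p ≥ 8 ⇒ p ≥ 8/23.

8/23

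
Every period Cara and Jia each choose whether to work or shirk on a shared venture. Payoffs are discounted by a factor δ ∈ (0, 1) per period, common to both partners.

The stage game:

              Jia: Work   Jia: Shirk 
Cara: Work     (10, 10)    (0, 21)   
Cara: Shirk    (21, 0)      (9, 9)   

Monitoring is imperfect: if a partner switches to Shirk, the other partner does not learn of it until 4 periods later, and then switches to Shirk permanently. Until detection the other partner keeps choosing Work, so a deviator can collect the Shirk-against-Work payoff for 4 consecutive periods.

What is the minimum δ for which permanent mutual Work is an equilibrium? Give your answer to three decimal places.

0.978

The best deviation is to choose Shirk for all 4 undetected periods, earning 21 each, then 9 forever once detected.
Deviation value: 21(1−δ^4)/(1−δ) + 9δ^4/(1−δ); cooperation value: 10/(1−δ).
IC: 10 ≥ 21(1−δ^4) + 9δ^4 = 21 − 12δ^4.
So δ^4 ≥ 11/12, giving δ ≥ (11/12)^(1/4) ≈ 0.978.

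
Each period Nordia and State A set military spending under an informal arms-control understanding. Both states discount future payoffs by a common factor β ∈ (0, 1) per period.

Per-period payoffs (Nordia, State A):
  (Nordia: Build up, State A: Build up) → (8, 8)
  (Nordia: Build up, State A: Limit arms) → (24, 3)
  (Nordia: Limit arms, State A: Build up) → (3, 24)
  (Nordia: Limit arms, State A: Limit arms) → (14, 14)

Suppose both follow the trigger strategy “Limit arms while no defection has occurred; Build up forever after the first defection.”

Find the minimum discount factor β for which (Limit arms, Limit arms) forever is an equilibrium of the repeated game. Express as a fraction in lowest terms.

5/8

Cooperation forever yields 14 each period: 14/(1−β).
Deviating yields 24 once, then 8 forever: 24 + 8β/(1−β).
No profitable deviation requires 14/(1−β) ≥ 24 + 8β/(1−β).
Multiplying by (1−β): 14 ≥ 24(1−β) + 8β = 24 − 16β.
So 16β ≥ 10, i.e. β ≥ 10/16 = 5/8.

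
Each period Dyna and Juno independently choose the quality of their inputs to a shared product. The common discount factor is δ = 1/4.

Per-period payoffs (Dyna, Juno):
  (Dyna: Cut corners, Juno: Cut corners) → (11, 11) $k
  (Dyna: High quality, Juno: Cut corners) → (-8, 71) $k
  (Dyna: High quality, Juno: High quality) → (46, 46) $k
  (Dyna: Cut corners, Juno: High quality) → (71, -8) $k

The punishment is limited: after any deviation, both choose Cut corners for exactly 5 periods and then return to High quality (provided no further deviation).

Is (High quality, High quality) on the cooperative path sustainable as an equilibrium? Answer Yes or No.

No

Comparing payoff streams over the 6 periods until play realigns: cooperate → 46(1+δ+…+δ^5); deviate → 71 + 11(δ+…+δ^5).
Cooperation is sustained iff (46−11)(δ+…+δ^5) ≥ 71−46.
δ+…+δ^5 = 1/4·(1−(1/4)^5)/(1−1/4) = 0.3330, and (71−46)/(46−11) = 0.7143.
0.3330 < 0.7143, so cooperation is not sustainable.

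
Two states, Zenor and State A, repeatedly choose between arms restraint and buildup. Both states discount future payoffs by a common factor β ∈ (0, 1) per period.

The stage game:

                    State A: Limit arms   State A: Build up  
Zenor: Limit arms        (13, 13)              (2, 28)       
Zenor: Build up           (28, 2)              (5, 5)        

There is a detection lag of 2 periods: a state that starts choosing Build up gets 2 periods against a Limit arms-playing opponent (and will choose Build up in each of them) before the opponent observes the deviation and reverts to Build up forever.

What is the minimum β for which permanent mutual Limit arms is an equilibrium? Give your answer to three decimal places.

0.808

A deviator earns 28 for 2 periods, then 5 forever; cooperating earns 13 forever. Multiplying the IC by (1−β):
13 ≥ 28(1−β^2) + 5β^2, so 23·β^2 ≥ 15 and β^2 ≥ 15/23.
β ≥ (15/23)^(1/2) ≈ 0.808.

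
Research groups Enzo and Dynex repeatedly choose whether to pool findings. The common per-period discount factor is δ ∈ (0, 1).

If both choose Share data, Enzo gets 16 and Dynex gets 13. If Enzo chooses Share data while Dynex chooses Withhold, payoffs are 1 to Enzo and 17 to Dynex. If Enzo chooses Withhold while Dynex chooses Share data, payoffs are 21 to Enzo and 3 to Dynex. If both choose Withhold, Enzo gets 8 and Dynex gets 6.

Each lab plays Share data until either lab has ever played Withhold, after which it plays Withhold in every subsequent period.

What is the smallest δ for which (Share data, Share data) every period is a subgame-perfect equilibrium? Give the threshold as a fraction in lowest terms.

5/13

For Enzo: deviation gain 21−16 = 5, per-period punishment loss 16−8 = 8. IC gives δ ≥ 5/13.
For Dynex: gain 4, loss 7 per period, so δ ≥ 4/11.
The tighter constraint is Enzo's, so cooperation needs δ ≥ 5/13.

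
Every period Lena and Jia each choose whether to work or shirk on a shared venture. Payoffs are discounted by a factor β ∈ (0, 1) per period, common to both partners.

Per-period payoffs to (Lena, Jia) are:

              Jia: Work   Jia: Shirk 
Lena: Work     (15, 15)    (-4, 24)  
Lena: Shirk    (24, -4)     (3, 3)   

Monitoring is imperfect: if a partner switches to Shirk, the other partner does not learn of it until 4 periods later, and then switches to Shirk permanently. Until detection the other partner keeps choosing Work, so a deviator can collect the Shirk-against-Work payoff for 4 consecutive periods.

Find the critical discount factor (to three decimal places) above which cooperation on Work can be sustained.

0.809

The best deviation is to choose Shirk for all 4 undetected periods, earning 24 each, then 3 forever once detected.
Deviation value: 24(1−β^4)/(1−β) + 3β^4/(1−β); cooperation value: 15/(1−β).
IC: 15 ≥ 24(1−β^4) + 3β^4 = 24 − 21β^4.
So β^4 ≥ 9/21 = 3/7, giving β ≥ (3/7)^(1/4) ≈ 0.809.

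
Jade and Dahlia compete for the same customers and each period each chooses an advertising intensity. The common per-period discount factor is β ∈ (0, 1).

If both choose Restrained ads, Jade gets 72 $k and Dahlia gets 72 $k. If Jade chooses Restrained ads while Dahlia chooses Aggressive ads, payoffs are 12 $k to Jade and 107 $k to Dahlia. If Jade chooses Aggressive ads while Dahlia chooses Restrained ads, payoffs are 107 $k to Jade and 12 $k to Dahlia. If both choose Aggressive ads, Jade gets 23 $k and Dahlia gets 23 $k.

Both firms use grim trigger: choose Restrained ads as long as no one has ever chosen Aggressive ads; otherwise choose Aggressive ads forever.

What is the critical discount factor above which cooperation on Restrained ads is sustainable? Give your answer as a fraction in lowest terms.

One-period gain from deviating is 107 − 72 = 35. The loss is 72 − 23 = 49 in every subsequent period, with present value 49·β/(1−β).
Deviation is unprofitable when 49·β/(1−β) ≥ 35, i.e. β/(1−β) ≥ 5/7.
Equivalently β ≥ 35/(35+49) = 5/12.

5/12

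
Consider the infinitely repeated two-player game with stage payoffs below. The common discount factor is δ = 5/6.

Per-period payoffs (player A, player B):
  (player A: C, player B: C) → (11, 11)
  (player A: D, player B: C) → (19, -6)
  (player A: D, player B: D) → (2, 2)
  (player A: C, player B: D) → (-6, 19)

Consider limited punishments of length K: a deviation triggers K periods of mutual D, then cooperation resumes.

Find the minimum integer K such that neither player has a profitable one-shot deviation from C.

2

No profitable deviation requires (11−2)(δ+…+δ^K) ≥ 19−11, i.e. δ+…+δ^K ≥ 8/9 ≈ 0.8889.
With δ = 5/6, the partial sums are K=1: 0.8333, K=2: 1.5278.
K = 2 is the first length at which the sum reaches 0.8889.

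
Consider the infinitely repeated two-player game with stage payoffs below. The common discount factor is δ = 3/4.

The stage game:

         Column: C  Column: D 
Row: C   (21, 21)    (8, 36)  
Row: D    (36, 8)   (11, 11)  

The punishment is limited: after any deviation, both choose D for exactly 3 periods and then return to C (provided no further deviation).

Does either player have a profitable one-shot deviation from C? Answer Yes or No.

No

Comparing payoff streams over the 4 periods until play realigns: cooperate → 21(1+δ+…+δ^3); deviate → 36 + 11(δ+…+δ^3).
Cooperation is sustained iff (21−11)(δ+…+δ^3) ≥ 36−21.
δ+…+δ^3 = 3/4·(1−(3/4)^3)/(1−3/4) = 1.7344, and (36−21)/(21−11) = 1.5000.
1.7344 ≥ 1.5000, so cooperation is sustainable.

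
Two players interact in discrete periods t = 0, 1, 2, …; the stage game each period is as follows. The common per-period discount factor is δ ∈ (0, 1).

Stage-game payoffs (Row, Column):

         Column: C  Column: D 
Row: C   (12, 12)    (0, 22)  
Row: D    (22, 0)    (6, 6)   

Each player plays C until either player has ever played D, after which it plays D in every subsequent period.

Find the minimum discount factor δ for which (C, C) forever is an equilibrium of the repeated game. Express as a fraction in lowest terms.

Cooperation forever yields 12 each period: 12/(1−δ).
Deviating yields 22 once, then 6 forever: 22 + 6δ/(1−δ).
No profitable deviation requires 12/(1−δ) ≥ 22 + 6δ/(1−δ).
Multiplying by (1−δ): 12 ≥ 22(1−δ) + 6δ = 22 − 16δ.
So 16δ ≥ 10, i.e. δ ≥ 10/16 = 5/8.

5/8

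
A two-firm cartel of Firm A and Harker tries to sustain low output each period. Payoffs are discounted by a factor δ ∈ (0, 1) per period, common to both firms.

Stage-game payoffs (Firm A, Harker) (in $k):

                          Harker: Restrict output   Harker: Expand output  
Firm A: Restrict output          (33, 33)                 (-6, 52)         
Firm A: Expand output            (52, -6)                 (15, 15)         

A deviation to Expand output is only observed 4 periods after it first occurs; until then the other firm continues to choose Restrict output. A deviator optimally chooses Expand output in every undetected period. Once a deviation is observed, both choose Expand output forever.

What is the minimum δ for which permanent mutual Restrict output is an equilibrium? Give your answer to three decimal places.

0.847

A deviator earns 52 for 4 periods, then 15 forever; cooperating earns 33 forever. Multiplying the IC by (1−δ):
33 ≥ 52(1−δ^4) + 15δ^4, so 37·δ^4 ≥ 19 and δ^4 ≥ 19/37.
δ ≥ (19/37)^(1/4) ≈ 0.847.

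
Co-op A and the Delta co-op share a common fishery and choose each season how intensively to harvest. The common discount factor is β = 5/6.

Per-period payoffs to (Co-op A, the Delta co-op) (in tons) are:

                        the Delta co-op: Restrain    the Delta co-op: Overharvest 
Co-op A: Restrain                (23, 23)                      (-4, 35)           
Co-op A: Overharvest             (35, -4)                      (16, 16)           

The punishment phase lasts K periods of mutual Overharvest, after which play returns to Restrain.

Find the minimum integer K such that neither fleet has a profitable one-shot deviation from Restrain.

3

No profitable deviation requires (23−16)(β+…+β^K) ≥ 35−23, i.e. β+…+β^K ≥ 12/7 ≈ 1.7143.
With β = 5/6, the partial sums are K=1: 0.8333, K=2: 1.5278, K=3: 2.1065.
K = 3 is the first length at which the sum reaches 1.7143.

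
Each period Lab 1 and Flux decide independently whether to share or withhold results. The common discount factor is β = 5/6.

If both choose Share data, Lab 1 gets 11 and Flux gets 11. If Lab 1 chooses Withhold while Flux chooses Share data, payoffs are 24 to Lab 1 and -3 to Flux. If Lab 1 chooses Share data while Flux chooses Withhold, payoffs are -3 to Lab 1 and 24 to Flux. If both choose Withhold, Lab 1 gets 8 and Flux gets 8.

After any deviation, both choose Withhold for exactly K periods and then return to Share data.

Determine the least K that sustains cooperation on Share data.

12

Need Σ_{k=1}^{K} β^k ≥ (24−11)/(11−8) = 4.3333 at β = 5/6.
At K = 11 the sum is 4.3271 < 4.3333; at K = 12 it is 4.4392 ≥ 4.3333.
So the minimum punishment length is K = 12.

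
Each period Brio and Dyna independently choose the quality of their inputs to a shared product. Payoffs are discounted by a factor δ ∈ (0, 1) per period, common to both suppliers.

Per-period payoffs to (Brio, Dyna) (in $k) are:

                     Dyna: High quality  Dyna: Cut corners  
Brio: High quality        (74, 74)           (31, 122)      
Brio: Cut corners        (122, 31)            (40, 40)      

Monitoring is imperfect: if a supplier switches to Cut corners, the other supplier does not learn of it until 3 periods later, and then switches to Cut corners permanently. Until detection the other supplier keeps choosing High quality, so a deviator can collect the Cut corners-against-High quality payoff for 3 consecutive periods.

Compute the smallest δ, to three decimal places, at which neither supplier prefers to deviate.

A deviator earns 122 for 3 periods, then 40 forever; cooperating earns 74 forever. Multiplying the IC by (1−δ):
74 ≥ 122(1−δ^3) + 40δ^3, so 82·δ^3 ≥ 48 and δ^3 ≥ 24/41.
δ ≥ (24/41)^(1/3) ≈ 0.837.

0.837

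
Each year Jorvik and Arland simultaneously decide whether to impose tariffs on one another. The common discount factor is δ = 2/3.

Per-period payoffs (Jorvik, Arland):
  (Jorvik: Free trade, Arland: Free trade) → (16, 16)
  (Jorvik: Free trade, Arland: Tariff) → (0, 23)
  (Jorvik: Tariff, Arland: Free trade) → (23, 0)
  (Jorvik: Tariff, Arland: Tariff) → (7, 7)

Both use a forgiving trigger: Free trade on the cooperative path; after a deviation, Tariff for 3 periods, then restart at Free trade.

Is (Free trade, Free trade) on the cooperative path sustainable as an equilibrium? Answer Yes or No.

Comparing payoff streams over the 4 periods until play realigns: cooperate → 16(1+δ+…+δ^3); deviate → 23 + 7(δ+…+δ^3).
Cooperation is sustained iff (16−7)(δ+…+δ^3) ≥ 23−16.
δ+…+δ^3 = 2/3·(1−(2/3)^3)/(1−2/3) = 1.4074, and (23−16)/(16−7) = 0.7778.
1.4074 ≥ 0.7778, so cooperation is sustainable.

Yes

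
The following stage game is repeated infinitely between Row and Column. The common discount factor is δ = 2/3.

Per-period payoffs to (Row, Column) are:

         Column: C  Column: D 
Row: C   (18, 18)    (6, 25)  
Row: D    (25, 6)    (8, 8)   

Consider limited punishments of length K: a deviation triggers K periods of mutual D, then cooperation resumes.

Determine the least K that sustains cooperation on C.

IC: δ(1−δ^K)/(1−δ) ≥ (25−18)/(18−8) = 7/10.
With δ = 2/3: need 1 − δ^K ≥ 7/10·(1−2/3)/(2/3), i.e. δ^K ≤ 0.6500.
Since (2/3)^1 = 0.6667 and (2/3)^2 = 0.4444, the smallest such K is 2.

2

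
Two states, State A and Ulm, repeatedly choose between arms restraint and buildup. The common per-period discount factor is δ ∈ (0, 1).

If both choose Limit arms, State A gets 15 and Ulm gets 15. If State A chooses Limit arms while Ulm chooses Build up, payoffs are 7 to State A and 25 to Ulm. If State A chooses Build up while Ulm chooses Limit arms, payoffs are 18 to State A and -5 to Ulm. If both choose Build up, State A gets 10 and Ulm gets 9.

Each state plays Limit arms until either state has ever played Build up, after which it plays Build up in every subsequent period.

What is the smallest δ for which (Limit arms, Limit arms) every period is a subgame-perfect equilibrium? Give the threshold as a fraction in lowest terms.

State A's threshold: (18−15)/(18−10) = 3/8.
Ulm's threshold: (25−15)/(25−9) = 5/8.
3/8 < 5/8, so Ulm binds and δ* = 5/8.

5/8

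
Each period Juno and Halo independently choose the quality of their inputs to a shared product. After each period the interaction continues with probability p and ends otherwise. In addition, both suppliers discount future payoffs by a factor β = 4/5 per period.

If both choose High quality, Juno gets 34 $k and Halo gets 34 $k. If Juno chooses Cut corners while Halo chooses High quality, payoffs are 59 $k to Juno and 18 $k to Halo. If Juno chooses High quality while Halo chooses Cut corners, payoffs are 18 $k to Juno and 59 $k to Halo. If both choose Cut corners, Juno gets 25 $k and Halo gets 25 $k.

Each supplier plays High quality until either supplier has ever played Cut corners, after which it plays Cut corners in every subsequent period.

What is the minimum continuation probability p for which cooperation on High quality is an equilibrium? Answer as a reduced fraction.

With continuation probability p and discount β, the effective per-period discount factor is βp.
Grim-trigger IC: βp ≥ (59−34)/(59−25) = 25/34.
So p ≥ (25/34)/(4/5) = 125/136.

125/136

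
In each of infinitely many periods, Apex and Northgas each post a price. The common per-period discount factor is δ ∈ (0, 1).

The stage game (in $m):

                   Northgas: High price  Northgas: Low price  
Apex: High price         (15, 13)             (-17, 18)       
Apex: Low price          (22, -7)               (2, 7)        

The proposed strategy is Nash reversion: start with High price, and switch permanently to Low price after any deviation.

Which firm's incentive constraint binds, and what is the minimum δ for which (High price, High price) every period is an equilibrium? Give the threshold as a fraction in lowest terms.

Northgas; δ ≥ 5/11

For Apex: deviation gain 22−15 = 7, per-period punishment loss 15−2 = 13. IC gives δ ≥ 7/20.
For Northgas: gain 5, loss 6 per period, so δ ≥ 5/11.
The tighter constraint is Northgas's, so cooperation needs δ ≥ 5/11.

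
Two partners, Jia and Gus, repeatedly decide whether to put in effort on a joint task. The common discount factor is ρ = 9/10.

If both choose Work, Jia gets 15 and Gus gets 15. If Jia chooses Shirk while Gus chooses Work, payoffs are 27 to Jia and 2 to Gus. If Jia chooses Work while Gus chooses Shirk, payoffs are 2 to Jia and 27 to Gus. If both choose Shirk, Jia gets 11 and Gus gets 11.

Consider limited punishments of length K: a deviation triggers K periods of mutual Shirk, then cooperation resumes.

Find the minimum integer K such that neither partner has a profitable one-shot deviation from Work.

4

No profitable deviation requires (15−11)(ρ+…+ρ^K) ≥ 27−15, i.e. ρ+…+ρ^K ≥ 3 ≈ 3.0000.
With ρ = 9/10, the partial sums are K=1: 0.9000, K=2: 1.7100, K=3: 2.4390, K=4: 3.0951.
K = 4 is the first length at which the sum reaches 3.0000.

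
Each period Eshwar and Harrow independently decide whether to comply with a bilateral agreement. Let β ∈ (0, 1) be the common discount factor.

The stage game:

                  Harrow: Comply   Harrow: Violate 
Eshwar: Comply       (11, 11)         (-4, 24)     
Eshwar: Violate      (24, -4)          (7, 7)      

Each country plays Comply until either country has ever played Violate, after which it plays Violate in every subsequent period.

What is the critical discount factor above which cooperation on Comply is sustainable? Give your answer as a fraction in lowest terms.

Cooperation forever yields 11 each period: 11/(1−β).
Deviating yields 24 once, then 7 forever: 24 + 7β/(1−β).
No profitable deviation requires 11/(1−β) ≥ 24 + 7β/(1−β).
Multiplying by (1−β): 11 ≥ 24(1−β) + 7β = 24 − 17β.
So 17β ≥ 13, i.e. β ≥ 13/17.

13/17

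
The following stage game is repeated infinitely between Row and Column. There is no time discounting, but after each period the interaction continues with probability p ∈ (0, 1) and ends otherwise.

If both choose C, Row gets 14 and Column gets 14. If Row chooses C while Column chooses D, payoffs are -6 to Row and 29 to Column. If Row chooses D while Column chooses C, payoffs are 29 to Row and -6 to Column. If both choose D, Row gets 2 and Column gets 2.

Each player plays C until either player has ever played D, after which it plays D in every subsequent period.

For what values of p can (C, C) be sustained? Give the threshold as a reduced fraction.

Expected cooperation value is 14 + p·14 + p²·14 + … = 14/(1−p); deviation gives 29 + p·2/(1−p).
14 ≥ 29(1−p) + 2p ⇒ 27p ≥ 15 ⇒ p ≥ 15/27 = 5/9.

5/9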